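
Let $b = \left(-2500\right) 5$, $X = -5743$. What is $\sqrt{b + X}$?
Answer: $3 i \sqrt{2027} \approx 135.07 i$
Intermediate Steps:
$b = -12500$
$\sqrt{b + X} = \sqrt{-12500 - 5743} = \sqrt{-18243} = 3 i \sqrt{2027}$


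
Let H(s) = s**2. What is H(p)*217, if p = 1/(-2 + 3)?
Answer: 217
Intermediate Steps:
p = 1 (p = 1/1 = 1)
H(p)*217 = 1**2*217 = 1*217 = 217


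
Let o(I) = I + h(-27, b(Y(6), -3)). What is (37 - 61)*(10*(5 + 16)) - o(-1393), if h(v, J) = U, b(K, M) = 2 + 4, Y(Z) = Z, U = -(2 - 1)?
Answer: -3646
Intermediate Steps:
U = -1 (U = -1*1 = -1)
b(K, M) = 6
h(v, J) = -1
o(I) = -1 + I (o(I) = I - 1 = -1 + I)
(37 - 61)*(10*(5 + 16)) - o(-1393) = (37 - 61)*(10*(5 + 16)) - (-1 - 1393) = -240*21 - 1*(-1394) = -24*210 + 1394 = -5040 + 1394 = -3646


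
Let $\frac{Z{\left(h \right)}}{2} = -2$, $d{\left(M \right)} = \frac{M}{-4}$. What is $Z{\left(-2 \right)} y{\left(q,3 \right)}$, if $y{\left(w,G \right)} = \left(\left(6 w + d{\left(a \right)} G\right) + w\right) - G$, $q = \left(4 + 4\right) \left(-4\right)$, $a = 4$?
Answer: $920$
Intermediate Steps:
$d{\left(M \right)} = - \frac{M}{4}$ ($d{\left(M \right)} = M \left(- \frac{1}{4}\right) = - \frac{M}{4}$)
$Z{\left(h \right)} = -4$ ($Z{\left(h \right)} = 2 \left(-2\right) = -4$)
$q = -32$ ($q = 8 \left(-4\right) = -32$)
$y{\left(w,G \right)} = - 2 G + 7 w$ ($y{\left(w,G \right)} = \left(\left(6 w + \left(- \frac{1}{4}\right) 4 G\right) + w\right) - G = \left(\left(6 w - G\right) + w\right) - G = \left(\left(- G + 6 w\right) + w\right) - G = \left(- G + 7 w\right) - G = - 2 G + 7 w$)
$Z{\left(-2 \right)} y{\left(q,3 \right)} = - 4 \left(\left(-2\right) 3 + 7 \left(-32\right)\right) = - 4 \left(-6 - 224\right) = \left(-4\right) \left(-230\right) = 920$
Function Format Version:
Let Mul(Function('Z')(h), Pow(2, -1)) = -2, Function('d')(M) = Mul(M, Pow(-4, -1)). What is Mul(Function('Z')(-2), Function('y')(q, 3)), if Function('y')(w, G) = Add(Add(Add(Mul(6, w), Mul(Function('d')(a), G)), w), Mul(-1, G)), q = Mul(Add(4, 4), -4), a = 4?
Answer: 920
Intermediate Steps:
Function('d')(M) = Mul(Rational(-1, 4), M) (Function('d')(M) = Mul(M, Rational(-1, 4)) = Mul(Rational(-1, 4), M))
Function('Z')(h) = -4 (Function('Z')(h) = Mul(2, -2) = -4)
q = -32 (q = Mul(8, -4) = -32)
Function('y')(w, G) = Add(Mul(-2, G), Mul(7, w)) (Function('y')(w, G) = Add(Add(Add(Mul(6, w), Mul(Mul(Rational(-1, 4), 4), G)), w), Mul(-1, G)) = Add(Add(Add(Mul(6, w), Mul(-1, G)), w), Mul(-1, G)) = Add(Add(Add(Mul(-1, G), Mul(6, w)), w), Mul(-1, G)) = Add(Add(Mul(-1, G), Mul(7, w)), Mul(-1, G)) = Add(Mul(-2, G), Mul(7, w)))
Mul(Function('Z')(-2), Function('y')(q, 3)) = Mul(-4, Add(Mul(-2, 3), Mul(7, -32))) = Mul(-4, Add(-6, -224)) = Mul(-4, -230) = 920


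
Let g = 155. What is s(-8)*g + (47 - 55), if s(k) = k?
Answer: -1248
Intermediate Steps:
s(-8)*g + (47 - 55) = -8*155 + (47 - 55) = -1240 - 8 = -1248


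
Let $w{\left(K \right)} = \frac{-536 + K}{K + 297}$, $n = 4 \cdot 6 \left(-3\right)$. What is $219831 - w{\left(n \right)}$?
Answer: $\frac{49462583}{225} \approx 2.1983 \cdot 10^{5}$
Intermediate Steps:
$n = -72$ ($n = 24 \left(-3\right) = -72$)
$w{\left(K \right)} = \frac{-536 + K}{297 + K}$
$219831 - w{\left(n \right)} = 219831 - \frac{-536 - 72}{297 - 72} = 219831 - \frac{1}{225} \left(-608\right) = 219831 - - \frac{608}{225} = 219831 + \frac{608}{225} = \frac{49462583}{225}$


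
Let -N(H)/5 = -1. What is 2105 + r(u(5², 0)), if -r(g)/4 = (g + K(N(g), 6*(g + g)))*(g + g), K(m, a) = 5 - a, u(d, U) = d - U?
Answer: 56105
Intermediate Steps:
N(H) = 5 (N(H) = -5*(-1) = 5)
r(g) = -8*g*(5 - 11*g) (r(g) = -4*(g + (5 - 6*(g + g)))*(g + g) = -4*(g + (5 - 6*2*g))*2*g = -4*(g + (5 - 12*g))*2*g = -4*(5 - 11*g)*2*g = -8*g*(5 - 11*g))
2105 + r(u(5², 0)) = 2105 + 8*(5² - 1*0)*(-5 + 11*(5² - 1*0)) = 2105 + 8*(25 + 0)*(-5 + 11*(25 + 0)) = 2105 + 8*25*(-5 + 11*25) = 2105 + 8*25*(-5 + 275) = 2105 + 8*25*270 = 2105 + 54000 = 56105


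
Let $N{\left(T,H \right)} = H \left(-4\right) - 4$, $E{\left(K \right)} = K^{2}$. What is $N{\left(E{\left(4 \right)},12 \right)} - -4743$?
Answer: $4691$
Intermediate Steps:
$N{\left(T,H \right)} = -4 - 4 H$ ($N{\left(T,H \right)} = - 4 H - 4 = -4 - 4 H$)
$N{\left(E{\left(4 \right)},12 \right)} - -4743 = \left(-4 - 48\right) - -4743 = \left(-4 - 48\right) + 4743 = -52 + 4743 = 4691$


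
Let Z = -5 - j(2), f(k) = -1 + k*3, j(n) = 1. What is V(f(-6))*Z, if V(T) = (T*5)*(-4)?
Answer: -2280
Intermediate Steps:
f(k) = -1 + 3*k
Z = -6 (Z = -5 - 1 = -6)
V(T) = -20*T (V(T) = (5*T)*(-4) = -20*T)
V(f(-6))*Z = -20*(-1 + 3*(-6))*(-6) = -20*(-1 - 18)*(-6) = -20*(-19)*(-6) = 380*(-6) = -2280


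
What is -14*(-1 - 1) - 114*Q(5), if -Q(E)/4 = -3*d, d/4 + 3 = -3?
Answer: 32860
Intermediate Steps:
d = -24 (d = -12 + 4*(-3) = -12 - 12 = -24)
Q(E) = -288 (Q(E) = -(-12)*(-24) = -4*72 = -288)
-14*(-1 - 1) - 114*Q(5) = -14*(-1 - 1) - 114*(-288) = -14*(-2) + 32832 = 28 + 32832 = 32860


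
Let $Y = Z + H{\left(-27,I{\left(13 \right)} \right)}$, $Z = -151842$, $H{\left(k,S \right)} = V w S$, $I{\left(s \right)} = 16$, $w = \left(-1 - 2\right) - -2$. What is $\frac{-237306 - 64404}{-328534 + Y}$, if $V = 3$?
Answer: $\frac{150855}{240212} \approx 0.62801$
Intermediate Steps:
$w = -1$ ($w = -3 + 2 = -1$)
$H{\left(k,S \right)} = - 3 S$ ($H{\left(k,S \right)} = 3 \left(-1\right) S = - 3 S$)
$Y = -151890$ ($Y = -151842 - 48 = -151890$)
$\frac{-237306 - 64404}{-328534 + Y} = \frac{-237306 - 64404}{-328534 - 151890} = - \frac{301710}{-480424} = \left(-301710\right) \left(- \frac{1}{480424}\right) = \frac{150855}{240212}$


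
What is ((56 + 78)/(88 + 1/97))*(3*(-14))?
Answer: -545916/8537 ≈ -63.947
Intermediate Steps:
((56 + 78)/(88 + 1/97))*(3*(-14)) = (134/(88 + 1/97))*(-42) = (134/(8537/97))*(-42) = (134*(97/8537))*(-42) = (12998/8537)*(-42) = -545916/8537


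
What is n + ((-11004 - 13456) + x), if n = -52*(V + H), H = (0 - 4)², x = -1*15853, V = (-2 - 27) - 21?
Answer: -38545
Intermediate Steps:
V = -50 (V = -29 - 21 = -50)
x = -15853
H = 16 (H = (-4)² = 16)
n = 1768 (n = -52*(-50 + 16) = -52*(-34) = 1768)
n + ((-11004 - 13456) + x) = 1768 + ((-11004 - 13456) - 15853) = 1768 + (-24460 - 15853) = 1768 - 40313 = -38545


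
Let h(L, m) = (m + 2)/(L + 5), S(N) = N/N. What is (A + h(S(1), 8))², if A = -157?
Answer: 217156/9 ≈ 24128.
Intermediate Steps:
S(N) = 1
h(L, m) = (2 + m)/(5 + L)
(A + h(S(1), 8))² = (-157 + (2 + 8)/(5 + 1))² = (-157 + 10/6)² = (-157 + (⅙)*10)² = (-157 + 5/3)² = (-466/3)² = 217156/9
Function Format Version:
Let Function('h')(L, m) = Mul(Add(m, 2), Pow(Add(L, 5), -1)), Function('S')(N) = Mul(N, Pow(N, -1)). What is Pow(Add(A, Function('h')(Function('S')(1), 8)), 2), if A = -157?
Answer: Rational(217156, 9) ≈ 24128.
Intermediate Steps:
Function('S')(N) = 1
Function('h')(L, m) = Mul(Pow(Add(5, L), -1), Add(2, m)) (Function('h')(L, m) = Mul(Add(2, m), Pow(Add(5, L), -1)) = Mul(Pow(Add(5, L), -1), Add(2, m)))
Pow(Add(A, Function('h')(Function('S')(1), 8)), 2) = Pow(Add(-157, Mul(Pow(Add(5, 1), -1), Add(2, 8))), 2) = Pow(Add(-157, Mul(Pow(6, -1), 10)), 2) = Pow(Add(-157, Mul(Rational(1, 6), 10)), 2) = Pow(Add(-157, Rational(5, 3)), 2) = Pow(Rational(-466, 3), 2) = Rational(217156, 9)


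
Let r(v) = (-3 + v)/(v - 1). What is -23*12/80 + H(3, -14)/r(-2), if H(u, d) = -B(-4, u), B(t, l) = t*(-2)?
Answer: -33/4 ≈ -8.2500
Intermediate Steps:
B(t, l) = -2*t
r(v) = (-3 + v)/(-1 + v)
H(u, d) = -8 (H(u, d) = -(-2)*(-4) = -1*8 = -8)
-23*12/80 + H(3, -14)/r(-2) = -23*12/80 - 8*(-1 - 2)/(-3 - 2) = -276*1/80 - 8/(-5/(-3)) = -69/20 - 8/((-⅓*(-5))) = -69/20 - 8/5/3 = -69/20 - 8*⅗ = -69/20 - 24/5 = -33/4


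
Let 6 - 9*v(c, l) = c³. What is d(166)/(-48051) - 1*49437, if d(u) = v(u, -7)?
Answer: -21374901293/432459 ≈ -49426.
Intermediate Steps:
v(c, l) = ⅔ - c³/9
d(u) = ⅔ - u³/9
d(166)/(-48051) - 1*49437 = (⅔ - ⅑*166³)/(-48051) - 1*49437 = (⅔ - ⅑*4574296)*(-1/48051) - 49437 = (⅔ - 4574296/9)*(-1/48051) - 49437 = -4574290/9*(-1/48051) - 49437 = 4574290/432459 - 49437 = -21374901293/432459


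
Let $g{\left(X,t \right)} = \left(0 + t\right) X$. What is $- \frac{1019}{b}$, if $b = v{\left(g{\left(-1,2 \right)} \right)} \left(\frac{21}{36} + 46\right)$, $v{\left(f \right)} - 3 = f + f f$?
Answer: $- \frac{12228}{2795} \approx -4.375$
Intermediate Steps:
$g{\left(X,t \right)} = X t$ ($g{\left(X,t \right)} = t X = X t$)
$v{\left(f \right)} = 3 + f + f^{2}$ ($v{\left(f \right)} = 3 + \left(f + f f\right) = 3 + \left(f + f^{2}\right) = 3 + f + f^{2}$)
$b = \frac{2795}{12}$ ($b = \left(3 - 2 + \left(\left(-1\right) 2\right)^{2}\right) \left(\frac{21}{36} + 46\right) = \left(3 - 2 + \left(-2\right)^{2}\right) \left(21 \cdot \frac{1}{36} + 46\right) = \left(3 - 2 + 4\right) \left(\frac{7}{12} + 46\right) = 5 \cdot \frac{559}{12} = \frac{2795}{12} \approx 232.92$)
$- \frac{1019}{b} = - \frac{1019}{\frac{2795}{12}} = \left(-1019\right) \frac{12}{2795} = - \frac{12228}{2795}$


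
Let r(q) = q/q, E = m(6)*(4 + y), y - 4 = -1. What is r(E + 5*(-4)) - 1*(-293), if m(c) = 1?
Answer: 294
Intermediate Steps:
y = 3 (y = 4 - 1 = 3)
E = 7 (E = 1*(4 + 3) = 1*7 = 7)
r(q) = 1
r(E + 5*(-4)) - 1*(-293) = 1 - 1*(-293) = 1 + 293 = 294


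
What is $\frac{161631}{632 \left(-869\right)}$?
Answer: $- \frac{161631}{549208} \approx -0.2943$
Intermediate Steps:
$\frac{161631}{632 \left(-869\right)} = \frac{161631}{-549208} = 161631 \left(- \frac{1}{549208}\right) = - \frac{161631}{549208}$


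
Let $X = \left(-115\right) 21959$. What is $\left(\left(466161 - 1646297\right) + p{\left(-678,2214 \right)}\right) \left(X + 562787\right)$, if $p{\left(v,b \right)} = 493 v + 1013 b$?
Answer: $-1429467843216$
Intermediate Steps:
$X = -2525285$
$\left(\left(466161 - 1646297\right) + p{\left(-678,2214 \right)}\right) \left(X + 562787\right) = \left(\left(466161 - 1646297\right) + \left(493 \left(-678\right) + 1013 \cdot 2214\right)\right) \left(-2525285 + 562787\right) = \left(\left(466161 - 1646297\right) + \left(-334254 + 2242782\right)\right) \left(-1962498\right) = \left(-1180136 + 1908528\right) \left(-1962498\right) = 728392 \left(-1962498\right) = -1429467843216$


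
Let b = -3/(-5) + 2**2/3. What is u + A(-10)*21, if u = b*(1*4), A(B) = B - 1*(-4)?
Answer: -1774/15 ≈ -118.27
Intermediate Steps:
b = 29/15 (b = -3*(-1/5) + 4*(1/3) = 3/5 + 4/3 = 29/15 ≈ 1.9333)
A(B) = 4 + B (A(B) = B + 4 = 4 + B)
u = 116/15 (u = 29*(1*4)/15 = (29/15)*4 = 116/15 ≈ 7.7333)
u + A(-10)*21 = 116/15 + (4 - 10)*21 = 116/15 - 6*21 = 116/15 - 126 = -1774/15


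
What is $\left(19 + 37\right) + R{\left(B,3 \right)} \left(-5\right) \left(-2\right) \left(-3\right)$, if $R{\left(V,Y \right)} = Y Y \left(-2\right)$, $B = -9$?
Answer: $596$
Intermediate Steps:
$R{\left(V,Y \right)} = - 2 Y^{2}$ ($R{\left(V,Y \right)} = Y^{2} \left(-2\right) = - 2 Y^{2}$)
$\left(19 + 37\right) + R{\left(B,3 \right)} \left(-5\right) \left(-2\right) \left(-3\right) = \left(19 + 37\right) + - 2 \cdot 3^{2} \left(-5\right) \left(-2\right) \left(-3\right) = 56 + \left(-2\right) 9 \cdot 10 \left(-3\right) = 56 - -540 = 56 + 540 = 596$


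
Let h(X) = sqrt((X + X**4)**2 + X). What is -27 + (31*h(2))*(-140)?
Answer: -27 - 4340*sqrt(326) ≈ -78388.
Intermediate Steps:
h(X) = sqrt(X + (X + X**4)**2)
-27 + (31*h(2))*(-140) = -27 + (31*sqrt(2*(1 + 2*(1 + 2**3)**2)))*(-140) = -27 + (31*sqrt(2*(1 + 2*(1 + 8)**2)))*(-140) = -27 + (31*sqrt(2*(1 + 2*9**2)))*(-140) = -27 + (31*sqrt(2*(1 + 2*81)))*(-140) = -27 + (31*sqrt(2*(1 + 162)))*(-140) = -27 + (31*sqrt(2*163))*(-140) = -27 + (31*sqrt(326))*(-140) = -27 - 4340*sqrt(326)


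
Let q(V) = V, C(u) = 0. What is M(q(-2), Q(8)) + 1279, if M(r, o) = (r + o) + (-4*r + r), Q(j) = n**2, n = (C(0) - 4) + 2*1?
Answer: 1287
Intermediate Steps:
n = -2 (n = (0 - 4) + 2*1 = -4 + 2 = -2)
Q(j) = 4 (Q(j) = (-2)**2 = 4)
M(r, o) = o - 2*r (M(r, o) = (o + r) - 3*r = o - 2*r)
M(q(-2), Q(8)) + 1279 = (4 - 2*(-2)) + 1279 = (4 + 4) + 1279 = 8 + 1279 = 1287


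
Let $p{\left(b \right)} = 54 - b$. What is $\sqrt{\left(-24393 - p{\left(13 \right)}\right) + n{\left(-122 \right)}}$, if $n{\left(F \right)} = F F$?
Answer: $5 i \sqrt{382} \approx 97.724 i$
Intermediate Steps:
$n{\left(F \right)} = F^{2}$
$\sqrt{\left(-24393 - p{\left(13 \right)}\right) + n{\left(-122 \right)}} = \sqrt{\left(-24393 - \left(54 - 13\right)\right) + \left(-122\right)^{2}} = \sqrt{\left(-24393 - \left(54 - 13\right)\right) + 14884} = \sqrt{\left(-24393 - 41\right) + 14884} = \sqrt{-24434 + 14884} = \sqrt{-9550} = 5 i \sqrt{382}$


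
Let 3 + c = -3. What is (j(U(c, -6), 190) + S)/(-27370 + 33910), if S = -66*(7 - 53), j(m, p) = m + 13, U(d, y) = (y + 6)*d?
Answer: 3049/6540 ≈ 0.46621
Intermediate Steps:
c = -6 (c = -3 - 3 = -6)
U(d, y) = d*(6 + y) (U(d, y) = (6 + y)*d = d*(6 + y))
j(m, p) = 13 + m
S = 3036 (S = -66*(-46) = 3036)
(j(U(c, -6), 190) + S)/(-27370 + 33910) = ((13 - 6*(6 - 6)) + 3036)/(-27370 + 33910) = ((13 - 6*0) + 3036)/6540 = ((13 + 0) + 3036)*(1/6540) = (13 + 3036)*(1/6540) = 3049*(1/6540) = 3049/6540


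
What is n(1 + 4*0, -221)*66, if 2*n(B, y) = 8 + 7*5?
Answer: 1419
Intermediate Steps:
n(B, y) = 43/2 (n(B, y) = (8 + 7*5)/2 = (8 + 35)/2 = (½)*43 = 43/2)
n(1 + 4*0, -221)*66 = (43/2)*66 = 1419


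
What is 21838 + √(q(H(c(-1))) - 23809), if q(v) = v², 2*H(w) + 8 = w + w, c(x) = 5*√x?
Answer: 21838 + √(-23818 - 40*I) ≈ 21838.0 - 154.33*I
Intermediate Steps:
H(w) = -4 + w (H(w) = -4 + (w + w)/2 = -4 + (2*w)/2 = -4 + w)
21838 + √(q(H(c(-1))) - 23809) = 21838 + √((-4 + 5*√(-1))² - 23809) = 21838 + √((-4 + 5*I)² - 23809) = 21838 + √(-23809 + (-4 + 5*I)²)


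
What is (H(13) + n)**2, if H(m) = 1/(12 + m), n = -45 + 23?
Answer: 301401/625 ≈ 482.24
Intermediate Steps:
n = -22
(H(13) + n)**2 = (1/(12 + 13) - 22)**2 = (1/25 - 22)**2 = (-549/25)**2 = 301401/625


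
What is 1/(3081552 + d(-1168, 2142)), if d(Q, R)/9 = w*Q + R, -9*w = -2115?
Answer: 1/630510 ≈ 1.5860e-6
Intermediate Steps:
w = 235 (w = -⅑*(-2115) = 235)
d(Q, R) = 9*R + 2115*Q (d(Q, R) = 9*(235*Q + R) = 9*(R + 235*Q) = 9*R + 2115*Q)
1/(3081552 + d(-1168, 2142)) = 1/(3081552 + (9*2142 + 2115*(-1168))) = 1/(3081552 + (19278 - 2470320)) = 1/(3081552 - 2451042) = 1/630510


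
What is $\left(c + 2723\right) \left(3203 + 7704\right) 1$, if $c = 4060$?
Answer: $73982181$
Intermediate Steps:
$\left(c + 2723\right) \left(3203 + 7704\right) 1 = \left(4060 + 2723\right) \left(3203 + 7704\right) 1 = 6783 \cdot 10907 \cdot 1 = 73982181 \cdot 1 = 73982181$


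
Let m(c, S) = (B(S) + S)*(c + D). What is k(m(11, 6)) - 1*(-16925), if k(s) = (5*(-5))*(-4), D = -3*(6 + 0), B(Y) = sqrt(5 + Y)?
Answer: 17025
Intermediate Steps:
D = -18 (D = -3*6 = -18)
m(c, S) = (-18 + c)*(S + sqrt(5 + S)) (m(c, S) = (sqrt(5 + S) + S)*(c - 18) = (S + sqrt(5 + S))*(-18 + c) = (-18 + c)*(S + sqrt(5 + S)))
k(s) = 100 (k(s) = -25*(-4) = 100)
k(m(11, 6)) - 1*(-16925) = 100 - 1*(-16925) = 100 + 16925 = 17025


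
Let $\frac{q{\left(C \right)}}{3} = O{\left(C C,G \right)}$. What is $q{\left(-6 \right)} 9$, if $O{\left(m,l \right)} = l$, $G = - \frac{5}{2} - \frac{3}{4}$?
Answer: $- \frac{351}{4} \approx -87.75$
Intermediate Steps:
$G = - \frac{13}{4}$ ($G = \left(-5\right) \frac{1}{2} - \frac{3}{4} = - \frac{5}{2} - \frac{3}{4} = - \frac{13}{4} \approx -3.25$)
$q{\left(C \right)} = - \frac{39}{4}$ ($q{\left(C \right)} = 3 \left(- \frac{13}{4}\right) = - \frac{39}{4}$)
$q{\left(-6 \right)} 9 = \left(- \frac{39}{4}\right) 9 = - \frac{351}{4}$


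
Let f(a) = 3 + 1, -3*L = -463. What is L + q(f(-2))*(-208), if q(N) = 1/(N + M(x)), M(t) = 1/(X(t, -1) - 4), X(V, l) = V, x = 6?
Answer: 973/9 ≈ 108.11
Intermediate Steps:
L = 463/3 (L = -⅓*(-463) = 463/3 ≈ 154.33)
M(t) = 1/(-4 + t) (M(t) = 1/(t - 4) = 1/(-4 + t))
f(a) = 4
q(N) = 1/(½ + N) (q(N) = 1/(N + 1/(-4 + 6)) = 1/(N + 1/2) = 1/(N + ½) = 1/(½ + N))
L + q(f(-2))*(-208) = 463/3 + (2/(1 + 2*4))*(-208) = 463/3 + (2/(1 + 8))*(-208) = 463/3 + (2/9)*(-208) = 463/3 - 416/9 = 973/9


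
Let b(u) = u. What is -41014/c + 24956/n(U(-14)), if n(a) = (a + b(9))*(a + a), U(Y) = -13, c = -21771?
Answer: 136895633/566046 ≈ 241.85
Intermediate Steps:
n(a) = 2*a*(9 + a) (n(a) = (a + 9)*(a + a) = (9 + a)*(2*a) = 2*a*(9 + a))
-41014/c + 24956/n(U(-14)) = -41014/(-21771) + 24956/((2*(-13)*(9 - 13))) = -41014*(-1/21771) + 24956/((2*(-13)*(-4))) = 41014/21771 + 24956/104 = 41014/21771 + 24956*(1/104) = 41014/21771 + 6239/26 = 136895633/566046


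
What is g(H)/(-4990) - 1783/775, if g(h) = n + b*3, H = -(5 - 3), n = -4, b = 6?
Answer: -890802/386725 ≈ -2.3035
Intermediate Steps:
H = -2 (H = -1*2 = -2)
g(h) = 14 (g(h) = -4 + 6*3 = -4 + 18 = 14)
g(H)/(-4990) - 1783/775 = 14/(-4990) - 1783/775 = 14*(-1/4990) - 1783*1/775 = -7/2495 - 1783/775 = -890802/386725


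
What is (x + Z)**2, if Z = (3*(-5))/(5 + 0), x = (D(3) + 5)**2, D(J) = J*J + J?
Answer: 81796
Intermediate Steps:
D(J) = J + J**2 (D(J) = J**2 + J = J + J**2)
x = 289 (x = (3*(1 + 3) + 5)**2 = (3*4 + 5)**2 = (12 + 5)**2 = 17**2 = 289)
Z = -3 (Z = -15/5 = -15*1/5 = -3)
(x + Z)**2 = (289 - 3)**2 = 286**2 = 81796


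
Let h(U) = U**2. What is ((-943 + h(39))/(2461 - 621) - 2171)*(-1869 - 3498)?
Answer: 10718065377/920 ≈ 1.1650e+7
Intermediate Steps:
((-943 + h(39))/(2461 - 621) - 2171)*(-1869 - 3498) = ((-943 + 39**2)/(2461 - 621) - 2171)*(-1869 - 3498) = ((-943 + 1521)/1840 - 2171)*(-5367) = (578*(1/1840) - 2171)*(-5367) = (289/920 - 2171)*(-5367) = -1997031/920*(-5367) = 10718065377/920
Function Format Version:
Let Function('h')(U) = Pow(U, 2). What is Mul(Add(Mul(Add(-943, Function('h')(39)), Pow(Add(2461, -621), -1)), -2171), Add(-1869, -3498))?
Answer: Rational(10718065377, 920) ≈ 1.1650e+7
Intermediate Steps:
Mul(Add(Mul(Add(-943, Function('h')(39)), Pow(Add(2461, -621), -1)), -2171), Add(-1869, -3498)) = Mul(Add(Mul(Add(-943, Pow(39, 2)), Pow(Add(2461, -621), -1)), -2171), Add(-1869, -3498)) = Mul(Add(Mul(Add(-943, 1521), Pow(1840, -1)), -2171), -5367) = Mul(Add(Mul(578, Rational(1, 1840)), -2171), -5367) = Mul(Add(Rational(289, 920), -2171), -5367) = Mul(Rational(-1997031, 920), -5367) = Rational(10718065377, 920)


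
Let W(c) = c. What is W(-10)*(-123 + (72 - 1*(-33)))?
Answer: 180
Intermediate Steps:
W(-10)*(-123 + (72 - 1*(-33))) = -10*(-123 + (72 - 1*(-33))) = -10*(-123 + (72 + 33)) = -10*(-123 + 105) = -10*(-18) = 180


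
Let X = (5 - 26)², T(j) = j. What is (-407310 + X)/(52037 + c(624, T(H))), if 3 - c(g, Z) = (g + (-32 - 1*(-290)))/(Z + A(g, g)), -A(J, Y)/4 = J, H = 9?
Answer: -337294401/43141454 ≈ -7.8183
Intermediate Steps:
A(J, Y) = -4*J
c(g, Z) = 3 - (258 + g)/(Z - 4*g) (c(g, Z) = 3 - (g + (-32 - 1*(-290)))/(Z - 4*g) = 3 - (g + (-32 + 290))/(Z - 4*g) = 3 - (g + 258)/(Z - 4*g) = 3 - (258 + g)/(Z - 4*g))
X = 441 (X = (-21)² = 441)
(-407310 + X)/(52037 + c(624, T(H))) = (-407310 + 441)/(52037 + (-258 - 13*624 + 3*9)/(9 - 4*624)) = -406869/(52037 + (-258 - 8112 + 27)/(9 - 2496)) = -406869/(52037 - 8343/(-2487)) = -406869/(52037 - 1/2487*(-8343)) = -406869/(52037 + 2781/829) = -406869/43141454/829 = -406869*829/43141454 = -337294401/43141454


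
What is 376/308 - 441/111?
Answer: -7841/2849 ≈ -2.7522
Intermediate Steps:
376/308 - 441/111 = 376*(1/308) - 441*1/111 = 94/77 - 147/37 = -7841/2849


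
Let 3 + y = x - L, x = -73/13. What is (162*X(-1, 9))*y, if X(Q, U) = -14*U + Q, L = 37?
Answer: 12200382/13 ≈ 9.3849e+5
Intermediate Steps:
x = -73/13 (x = -73*1/13 = -73/13 ≈ -5.6154)
X(Q, U) = Q - 14*U
y = -593/13 (y = -3 + (-73/13 - 1*37) = -3 + (-73/13 - 37) = -3 - 554/13 = -593/13 ≈ -45.615)
(162*X(-1, 9))*y = (162*(-1 - 14*9))*(-593/13) = (162*(-1 - 126))*(-593/13) = (162*(-127))*(-593/13) = -20574*(-593/13) = 12200382/13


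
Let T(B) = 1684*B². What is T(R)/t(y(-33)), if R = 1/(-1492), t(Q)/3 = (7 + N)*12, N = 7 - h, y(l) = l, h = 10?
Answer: 421/80138304 ≈ 5.2534e-6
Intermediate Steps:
N = -3 (N = 7 - 1*10 = 7 - 10 = -3)
t(Q) = 144 (t(Q) = 3*((7 - 3)*12) = 3*(4*12) = 3*48 = 144)
R = -1/1492 ≈ -0.00067024
T(R)/t(y(-33)) = (1684*(-1/1492)²)/144 = (1684*(1/2226064))*(1/144) = (421/556516)*(1/144) = 421/80138304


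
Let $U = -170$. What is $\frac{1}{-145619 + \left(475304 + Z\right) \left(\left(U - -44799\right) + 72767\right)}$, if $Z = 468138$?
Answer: $\frac{1}{110756171413} \approx 9.0288 \cdot 10^{-12}$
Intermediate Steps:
$\frac{1}{-145619 + \left(475304 + Z\right) \left(\left(U - -44799\right) + 72767\right)} = \frac{1}{-145619 + \left(475304 + 468138\right) \left(\left(-170 - -44799\right) + 72767\right)} = \frac{1}{-145619 + 943442 \left(\left(-170 + 44799\right) + 72767\right)} = \frac{1}{-145619 + 943442 \left(44629 + 72767\right)} = \frac{1}{-145619 + 943442 \cdot 117396} = \frac{1}{-145619 + 110756317032} = \frac{1}{110756171413}$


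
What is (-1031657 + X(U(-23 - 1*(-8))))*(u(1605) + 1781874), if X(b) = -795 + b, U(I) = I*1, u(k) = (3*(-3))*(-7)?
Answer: -1839791148579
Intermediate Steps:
u(k) = 63 (u(k) = -9*(-7) = 63)
U(I) = I
(-1031657 + X(U(-23 - 1*(-8))))*(u(1605) + 1781874) = (-1031657 + (-795 + (-23 - 1*(-8))))*(63 + 1781874) = (-1031657 + (-795 + (-23 + 8)))*1781937 = (-1031657 + (-795 - 15))*1781937 = (-1031657 - 810)*1781937 = -1032467*1781937 = -1839791148579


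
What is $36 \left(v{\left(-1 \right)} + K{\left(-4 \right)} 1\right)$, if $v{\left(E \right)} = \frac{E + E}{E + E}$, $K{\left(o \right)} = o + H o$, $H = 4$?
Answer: $-684$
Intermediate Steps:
$K{\left(o \right)} = 5 o$ ($K{\left(o \right)} = o + 4 o = 5 o$)
$v{\left(E \right)} = 1$ ($v{\left(E \right)} = \frac{2 E}{2 E} = 2 E \frac{1}{2 E} = 1$)
$36 \left(v{\left(-1 \right)} + K{\left(-4 \right)} 1\right) = 36 \left(1 + 5 \left(-4\right) 1\right) = 36 \left(1 - 20\right) = 36 \left(-19\right) = -684$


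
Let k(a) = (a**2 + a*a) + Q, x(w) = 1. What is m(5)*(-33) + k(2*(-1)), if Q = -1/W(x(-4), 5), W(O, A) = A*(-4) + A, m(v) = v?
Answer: -2354/15 ≈ -156.93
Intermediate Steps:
W(O, A) = -3*A (W(O, A) = -4*A + A = -3*A)
Q = 1/15 (Q = -1/((-3*5)) = -1/(-15) = -1*(-1/15) = 1/15 ≈ 0.066667)
k(a) = 1/15 + 2*a**2 (k(a) = (a**2 + a*a) + 1/15 = (a**2 + a**2) + 1/15 = 2*a**2 + 1/15 = 1/15 + 2*a**2)
m(5)*(-33) + k(2*(-1)) = 5*(-33) + (1/15 + 2*(2*(-1))**2) = -165 + (1/15 + 2*(-2)**2) = -165 + (1/15 + 2*4) = -165 + (1/15 + 8) = -165 + 121/15 = -2354/15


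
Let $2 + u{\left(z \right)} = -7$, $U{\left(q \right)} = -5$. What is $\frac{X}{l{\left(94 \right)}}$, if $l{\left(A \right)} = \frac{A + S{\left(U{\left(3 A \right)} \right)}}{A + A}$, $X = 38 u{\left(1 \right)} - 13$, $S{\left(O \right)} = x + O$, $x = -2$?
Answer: $- \frac{66740}{87} \approx -767.13$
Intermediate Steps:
$u{\left(z \right)} = -9$ ($u{\left(z \right)} = -2 - 7 = -9$)
$S{\left(O \right)} = -2 + O$
$X = -355$ ($X = 38 \left(-9\right) - 13 = -342 - 13 = -355$)
$l{\left(A \right)} = \frac{-7 + A}{2 A}$ ($l{\left(A \right)} = \frac{A - 7}{A + A} = \frac{A - 7}{2 A} = \left(-7 + A\right) \frac{1}{2 A} = \frac{-7 + A}{2 A}$)
$\frac{X}{l{\left(94 \right)}} = - \frac{355}{\frac{1}{2} \cdot \frac{1}{94} \left(-7 + 94\right)} = - \frac{355}{\frac{1}{2} \cdot \frac{1}{94} \cdot 87} = - \frac{355}{\frac{87}{188}} = \left(-355\right) \frac{188}{87} = - \frac{66740}{87}$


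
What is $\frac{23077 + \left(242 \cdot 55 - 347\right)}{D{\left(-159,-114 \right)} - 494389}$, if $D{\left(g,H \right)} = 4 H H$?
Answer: $- \frac{7208}{88481} \approx -0.081464$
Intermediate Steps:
$D{\left(g,H \right)} = 4 H^{2}$
$\frac{23077 + \left(242 \cdot 55 - 347\right)}{D{\left(-159,-114 \right)} - 494389} = \frac{23077 + \left(242 \cdot 55 - 347\right)}{4 \left(-114\right)^{2} - 494389} = \frac{23077 + \left(13310 - 347\right)}{4 \cdot 12996 - 494389} = \frac{23077 + 12963}{51984 - 494389} = \frac{36040}{-442405} = 36040 \left(- \frac{1}{442405}\right) = - \frac{7208}{88481}$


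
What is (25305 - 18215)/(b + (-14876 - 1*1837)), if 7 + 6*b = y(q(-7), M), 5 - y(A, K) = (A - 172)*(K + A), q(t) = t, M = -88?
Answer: -2836/7819 ≈ -0.36271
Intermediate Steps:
y(A, K) = 5 - (-172 + A)*(A + K) (y(A, K) = 5 - (A - 172)*(K + A) = 5 - (-172 + A)*(A + K))
b = -5669/2 (b = -7/6 + (5 - 1*(-7)² + 172*(-7) + 172*(-88) - 1*(-7)*(-88))/6 = -7/6 + (5 - 1*49 - 1204 - 15136 - 616)/6 = -7/6 + (5 - 49 - 1204 - 15136 - 616)/6 = -7/6 + (⅙)*(-17000) = -7/6 - 8500/3 = -5669/2 ≈ -2834.5)
(25305 - 18215)/(b + (-14876 - 1*1837)) = (25305 - 18215)/(-5669/2 + (-14876 - 1*1837)) = 7090/(-5669/2 + (-14876 - 1837)) = 7090/(-5669/2 - 16713) = 7090/(-39095/2) = 7090*(-2/39095) = -2836/7819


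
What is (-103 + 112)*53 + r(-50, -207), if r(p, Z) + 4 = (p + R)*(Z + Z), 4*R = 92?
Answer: 11651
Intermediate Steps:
R = 23 (R = (¼)*92 = 23)
r(p, Z) = -4 + 2*Z*(23 + p) (r(p, Z) = -4 + (p + 23)*(Z + Z) = -4 + (23 + p)*(2*Z) = -4 + 2*Z*(23 + p))
(-103 + 112)*53 + r(-50, -207) = (-103 + 112)*53 + (-4 + 46*(-207) + 2*(-207)*(-50)) = 9*53 + (-4 - 9522 + 20700) = 477 + 11174 = 11651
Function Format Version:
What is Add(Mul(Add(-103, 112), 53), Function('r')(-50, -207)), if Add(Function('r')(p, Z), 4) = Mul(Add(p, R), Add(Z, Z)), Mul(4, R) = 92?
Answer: 11651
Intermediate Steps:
R = 23 (R = Mul(Rational(1, 4), 92) = 23)
Function('r')(p, Z) = Add(-4, Mul(2, Z, Add(23, p))) (Function('r')(p, Z) = Add(-4, Mul(Add(p, 23), Add(Z, Z))) = Add(-4, Mul(Add(23, p), Mul(2, Z))) = Add(-4, Mul(2, Z, Add(23, p))))
Add(Mul(Add(-103, 112), 53), Function('r')(-50, -207)) = Add(Mul(Add(-103, 112), 53), Add(-4, Mul(46, -207), Mul(2, -207, -50))) = Add(Mul(9, 53), Add(-4, -9522, 20700)) = Add(477, 11174) = 11651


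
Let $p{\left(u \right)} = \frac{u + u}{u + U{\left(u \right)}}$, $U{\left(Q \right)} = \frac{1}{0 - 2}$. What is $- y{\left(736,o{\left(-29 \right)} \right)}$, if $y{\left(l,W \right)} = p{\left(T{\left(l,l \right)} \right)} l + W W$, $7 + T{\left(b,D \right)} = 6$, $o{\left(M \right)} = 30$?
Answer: $- \frac{5644}{3} \approx -1881.3$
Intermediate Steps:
$U{\left(Q \right)} = - \frac{1}{2}$ ($U{\left(Q \right)} = \frac{1}{-2} = - \frac{1}{2}$)
$T{\left(b,D \right)} = -1$ ($T{\left(b,D \right)} = -7 + 6 = -1$)
$p{\left(u \right)} = \frac{2 u}{- \frac{1}{2} + u}$ ($p{\left(u \right)} = \frac{u + u}{u - \frac{1}{2}} = \frac{2 u}{- \frac{1}{2} + u}$)
$y{\left(l,W \right)} = W^{2} + \frac{4 l}{3}$ ($y{\left(l,W \right)} = 4 \left(-1\right) \frac{1}{-1 + 2 \left(-1\right)} l + W W = 4 \left(-1\right) \frac{1}{-1 - 2} l + W^{2} = 4 \left(-1\right) \frac{1}{-3} l + W^{2} = 4 \left(-1\right) \left(- \frac{1}{3}\right) l + W^{2} = \frac{4 l}{3} + W^{2} = W^{2} + \frac{4 l}{3}$)
$- y{\left(736,o{\left(-29 \right)} \right)} = - (30^{2} + \frac{4}{3} \cdot 736) = - (900 + \frac{2944}{3}) = \left(-1\right) \frac{5644}{3} = - \frac{5644}{3}$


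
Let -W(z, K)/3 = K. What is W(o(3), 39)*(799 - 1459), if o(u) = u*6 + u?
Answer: 77220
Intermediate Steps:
o(u) = 7*u (o(u) = 6*u + u = 7*u)
W(z, K) = -3*K
W(o(3), 39)*(799 - 1459) = (-3*39)*(799 - 1459) = -117*(-660) = 77220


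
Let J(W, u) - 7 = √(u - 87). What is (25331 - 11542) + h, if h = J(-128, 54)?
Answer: 13796 + I*√33 ≈ 13796.0 + 5.7446*I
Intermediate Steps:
J(W, u) = 7 + √(-87 + u) (J(W, u) = 7 + √(u - 87) = 7 + √(-87 + u))
h = 7 + I*√33 (h = 7 + √(-87 + 54) = 7 + √(-33) = 7 + I*√33 ≈ 7.0 + 5.7446*I)
(25331 - 11542) + h = (25331 - 11542) + (7 + I*√33) = 13789 + (7 + I*√33) = 13796 + I*√33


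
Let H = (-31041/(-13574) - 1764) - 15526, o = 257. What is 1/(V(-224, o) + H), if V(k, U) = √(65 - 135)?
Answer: -3185321249506/55066933114512881 - 184253476*I*√70/55066933114512881 ≈ -5.7845e-5 - 2.7995e-8*I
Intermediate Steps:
V(k, U) = I*√70 (V(k, U) = √(-70) = I*√70)
H = -234663419/13574 (H = (-31041*(-1/13574) - 1764) - 15526 = (31041/13574 - 1764) - 15526 = -23913495/13574 - 15526 = -234663419/13574 ≈ -17288.)
1/(V(-224, o) + H) = 1/(I*√70 - 234663419/13574) = 1/(-234663419/13574 + I*√70)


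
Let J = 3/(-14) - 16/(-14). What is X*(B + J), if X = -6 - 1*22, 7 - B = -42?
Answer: -1398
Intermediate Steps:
B = 49 (B = 7 - 1*(-42) = 7 + 42 = 49)
X = -28 (X = -6 - 22 = -28)
J = 13/14 (J = 3*(-1/14) - 16*(-1/14) = -3/14 + 8/7 = 13/14 ≈ 0.92857)
X*(B + J) = -28*(49 + 13/14) = -28*699/14 = -1398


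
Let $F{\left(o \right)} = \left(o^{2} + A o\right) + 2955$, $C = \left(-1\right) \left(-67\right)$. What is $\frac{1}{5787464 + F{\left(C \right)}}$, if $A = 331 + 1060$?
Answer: $\frac{1}{5888105} \approx 1.6983 \cdot 10^{-7}$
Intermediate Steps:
$C = 67$
$A = 1391$
$F{\left(o \right)} = 2955 + o^{2} + 1391 o$ ($F{\left(o \right)} = \left(o^{2} + 1391 o\right) + 2955 = 2955 + o^{2} + 1391 o$)
$\frac{1}{5787464 + F{\left(C \right)}} = \frac{1}{5787464 + \left(2955 + 67^{2} + 1391 \cdot 67\right)} = \frac{1}{5787464 + \left(2955 + 4489 + 93197\right)} = \frac{1}{5787464 + 100641} = \frac{1}{5888105}$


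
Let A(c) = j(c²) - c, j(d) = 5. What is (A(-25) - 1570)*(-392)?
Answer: 603680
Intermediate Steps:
A(c) = 5 - c
(A(-25) - 1570)*(-392) = ((5 - 1*(-25)) - 1570)*(-392) = ((5 + 25) - 1570)*(-392) = (30 - 1570)*(-392) = -1540*(-392) = 603680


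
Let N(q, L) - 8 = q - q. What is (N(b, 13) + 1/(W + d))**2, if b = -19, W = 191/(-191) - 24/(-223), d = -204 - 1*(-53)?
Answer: 73307187009/1147312384 ≈ 63.895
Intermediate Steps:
d = -151 (d = -204 + 53 = -151)
W = -199/223 (W = 191*(-1/191) - 24*(-1/223) = -1 + 24/223 = -199/223 ≈ -0.89238)
N(q, L) = 8 (N(q, L) = 8 + (q - q) = 8 + 0 = 8)
(N(b, 13) + 1/(W + d))**2 = (8 + 1/(-199/223 - 151))**2 = (8 + 1/(-33872/223))**2 = (8 - 223/33872)**2 = (270753/33872)**2 = 73307187009/1147312384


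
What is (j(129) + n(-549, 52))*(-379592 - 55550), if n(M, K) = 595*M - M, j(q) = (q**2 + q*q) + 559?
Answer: 127176776630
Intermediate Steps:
j(q) = 559 + 2*q**2 (j(q) = (q**2 + q**2) + 559 = 2*q**2 + 559 = 559 + 2*q**2)
n(M, K) = 594*M
(j(129) + n(-549, 52))*(-379592 - 55550) = ((559 + 2*129**2) + 594*(-549))*(-379592 - 55550) = ((559 + 2*16641) - 326106)*(-435142) = ((559 + 33282) - 326106)*(-435142) = (33841 - 326106)*(-435142) = -292265*(-435142) = 127176776630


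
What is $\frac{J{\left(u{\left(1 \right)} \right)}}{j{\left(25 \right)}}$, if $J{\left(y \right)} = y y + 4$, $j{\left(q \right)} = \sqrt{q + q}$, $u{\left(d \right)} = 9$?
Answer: $\frac{17 \sqrt{2}}{2} \approx 12.021$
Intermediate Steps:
$j{\left(q \right)} = \sqrt{2} \sqrt{q}$ ($j{\left(q \right)} = \sqrt{2 q} = \sqrt{2} \sqrt{q}$)
$J{\left(y \right)} = 4 + y^{2}$ ($J{\left(y \right)} = y^{2} + 4 = 4 + y^{2}$)
$\frac{J{\left(u{\left(1 \right)} \right)}}{j{\left(25 \right)}} = \frac{4 + 9^{2}}{\sqrt{2} \sqrt{25}} = \frac{4 + 81}{\sqrt{2} \cdot 5} = \frac{85}{5 \sqrt{2}} = 85 \frac{\sqrt{2}}{10} = \frac{17 \sqrt{2}}{2}$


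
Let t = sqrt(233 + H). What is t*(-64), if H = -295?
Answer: -64*I*sqrt(62) ≈ -503.94*I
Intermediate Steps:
t = I*sqrt(62) (t = sqrt(233 - 295) = sqrt(-62) = I*sqrt(62) ≈ 7.874*I)
t*(-64) = (I*sqrt(62))*(-64) = -64*I*sqrt(62)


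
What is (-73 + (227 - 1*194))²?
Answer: 1600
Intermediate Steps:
(-73 + (227 - 1*194))² = (-73 + (227 - 194))² = (-73 + 33)² = (-40)² = 1600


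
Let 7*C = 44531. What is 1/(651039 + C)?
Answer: 7/4601804 ≈ 1.5211e-6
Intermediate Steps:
C = 44531/7 (C = (⅐)*44531 = 44531/7 ≈ 6361.6)
1/(651039 + C) = 1/(651039 + 44531/7) = 1/(4601804/7) = 7/4601804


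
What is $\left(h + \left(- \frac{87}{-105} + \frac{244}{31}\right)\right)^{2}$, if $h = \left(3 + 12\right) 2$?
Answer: $\frac{1763076121}{1177225} \approx 1497.7$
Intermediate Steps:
$h = 30$ ($h = 15 \cdot 2 = 30$)
$\left(h + \left(- \frac{87}{-105} + \frac{244}{31}\right)\right)^{2} = \left(30 + \left(- \frac{87}{-105} + \frac{244}{31}\right)\right)^{2} = \left(30 + \left(\left(-87\right) \left(- \frac{1}{105}\right) + 244 \cdot \frac{1}{31}\right)\right)^{2} = \left(30 + \left(\frac{29}{35} + \frac{244}{31}\right)\right)^{2} = \left(30 + \frac{9439}{1085}\right)^{2} = \left(\frac{41989}{1085}\right)^{2} = \frac{1763076121}{1177225}$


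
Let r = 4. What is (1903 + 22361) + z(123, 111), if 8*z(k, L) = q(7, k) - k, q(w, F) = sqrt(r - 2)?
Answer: 193989/8 + sqrt(2)/8 ≈ 24249.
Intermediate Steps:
q(w, F) = sqrt(2) (q(w, F) = sqrt(4 - 2) = sqrt(2))
z(k, L) = -k/8 + sqrt(2)/8 (z(k, L) = (sqrt(2) - k)/8 = -k/8 + sqrt(2)/8)
(1903 + 22361) + z(123, 111) = (1903 + 22361) + (-1/8*123 + sqrt(2)/8) = 24264 + (-123/8 + sqrt(2)/8) = 193989/8 + sqrt(2)/8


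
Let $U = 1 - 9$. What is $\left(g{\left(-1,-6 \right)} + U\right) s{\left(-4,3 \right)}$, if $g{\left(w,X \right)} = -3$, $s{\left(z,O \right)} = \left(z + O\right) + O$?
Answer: $-22$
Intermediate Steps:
$U = -8$ ($U = 1 - 9 = -8$)
$s{\left(z,O \right)} = z + 2 O$ ($s{\left(z,O \right)} = \left(O + z\right) + O = z + 2 O$)
$\left(g{\left(-1,-6 \right)} + U\right) s{\left(-4,3 \right)} = \left(-3 - 8\right) \left(-4 + 2 \cdot 3\right) = - 11 \left(-4 + 6\right) = \left(-11\right) 2 = -22$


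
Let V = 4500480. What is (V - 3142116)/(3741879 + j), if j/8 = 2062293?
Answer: 452788/6746741 ≈ 0.067112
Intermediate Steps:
j = 16498344 (j = 8*2062293 = 16498344)
(V - 3142116)/(3741879 + j) = (4500480 - 3142116)/(3741879 + 16498344) = 1358364/20240223 = 1358364*(1/20240223) = 452788/6746741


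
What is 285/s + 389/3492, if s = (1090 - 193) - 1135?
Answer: -451319/415548 ≈ -1.0861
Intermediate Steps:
s = -238 (s = 897 - 1135 = -238)
285/s + 389/3492 = 285/(-238) + 389/3492 = 285*(-1/238) + 389*(1/3492) = -285/238 + 389/3492 = -451319/415548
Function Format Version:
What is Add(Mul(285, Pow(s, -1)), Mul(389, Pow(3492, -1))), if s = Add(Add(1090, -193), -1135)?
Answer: Rational(-451319, 415548) ≈ -1.0861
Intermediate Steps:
s = -238 (s = Add(897, -1135) = -238)
Add(Mul(285, Pow(s, -1)), Mul(389, Pow(3492, -1))) = Add(Mul(285, Pow(-238, -1)), Mul(389, Pow(3492, -1))) = Add(Mul(285, Rational(-1, 238)), Mul(389, Rational(1, 3492))) = Add(Rational(-285, 238), Rational(389, 3492)) = Rational(-451319, 415548)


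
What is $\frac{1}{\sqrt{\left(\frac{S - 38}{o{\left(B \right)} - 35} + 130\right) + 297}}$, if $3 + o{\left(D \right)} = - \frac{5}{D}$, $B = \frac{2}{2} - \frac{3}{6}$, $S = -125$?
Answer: $\frac{4 \sqrt{61977}}{20659} \approx 0.048202$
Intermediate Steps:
$B = \frac{1}{2}$ ($B = 2 \cdot \frac{1}{2} - \frac{1}{2} = 1 - \frac{1}{2} = \frac{1}{2} \approx 0.5$)
$o{\left(D \right)} = -3 - \frac{5}{D}$
$\frac{1}{\sqrt{\left(\frac{S - 38}{o{\left(B \right)} - 35} + 130\right) + 297}} = \frac{1}{\sqrt{\left(\frac{-125 - 38}{\left(-3 - 5 \frac{1}{\frac{1}{2}}\right) - 35} + 130\right) + 297}} = \frac{1}{\sqrt{\left(- \frac{163}{\left(-3 - 10\right) - 35} + 130\right) + 297}} = \frac{1}{\sqrt{\left(- \frac{163}{-13 - 35} + 130\right) + 297}} = \frac{1}{\sqrt{\left(- \frac{163}{-48} + 130\right) + 297}} = \frac{1}{\sqrt{\left(\left(-163\right) \left(- \frac{1}{48}\right) + 130\right) + 297}} = \frac{1}{\sqrt{\left(\frac{163}{48} + 130\right) + 297}} = \frac{1}{\sqrt{\frac{6403}{48} + 297}} = \frac{1}{\sqrt{\frac{20659}{48}}} = \frac{1}{\frac{1}{12} \sqrt{61977}} = \frac{4 \sqrt{61977}}{20659}$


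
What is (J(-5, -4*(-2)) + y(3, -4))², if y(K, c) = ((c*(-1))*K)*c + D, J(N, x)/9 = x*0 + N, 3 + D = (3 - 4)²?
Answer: 9025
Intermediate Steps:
D = -2 (D = -3 + (3 - 4)² = -3 + (-1)² = -3 + 1 = -2)
J(N, x) = 9*N (J(N, x) = 9*(x*0 + N) = 9*(0 + N) = 9*N)
y(K, c) = -2 - K*c² (y(K, c) = ((c*(-1))*K)*c - 2 = ((-c)*K)*c - 2 = (-K*c)*c - 2 = -K*c² - 2 = -2 - K*c²)
(J(-5, -4*(-2)) + y(3, -4))² = (9*(-5) + (-2 - 1*3*(-4)²))² = (-45 + (-2 - 1*3*16))² = (-45 + (-2 - 48))² = (-45 - 50)² = (-95)² = 9025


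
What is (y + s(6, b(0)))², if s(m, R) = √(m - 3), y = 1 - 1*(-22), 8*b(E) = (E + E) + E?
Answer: (23 + √3)² ≈ 611.67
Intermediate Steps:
b(E) = 3*E/8 (b(E) = ((E + E) + E)/8 = (2*E + E)/8 = (3*E)/8 = 3*E/8)
y = 23 (y = 1 + 22 = 23)
s(m, R) = √(-3 + m)
(y + s(6, b(0)))² = (23 + √(-3 + 6))² = (23 + √3)²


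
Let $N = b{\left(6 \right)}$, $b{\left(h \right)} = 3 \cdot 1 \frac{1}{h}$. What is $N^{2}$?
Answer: $\frac{1}{4} \approx 0.25$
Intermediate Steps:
$b{\left(h \right)} = \frac{3}{h}$
$N = \frac{1}{2}$ ($N = \frac{3}{6} = 3 \cdot \frac{1}{6} = \frac{1}{2} \approx 0.5$)
$N^{2} = \left(\frac{1}{2}\right)^{2} = \frac{1}{4}$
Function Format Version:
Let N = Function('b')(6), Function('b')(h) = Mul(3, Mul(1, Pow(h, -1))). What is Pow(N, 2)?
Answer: Rational(1, 4) ≈ 0.25000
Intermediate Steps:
Function('b')(h) = Mul(3, Pow(h, -1))
N = Rational(1, 2) (N = Mul(3, Pow(6, -1)) = Mul(3, Rational(1, 6)) = Rational(1, 2) ≈ 0.50000)
Pow(N, 2) = Pow(Rational(1, 2), 2) = Rational(1, 4)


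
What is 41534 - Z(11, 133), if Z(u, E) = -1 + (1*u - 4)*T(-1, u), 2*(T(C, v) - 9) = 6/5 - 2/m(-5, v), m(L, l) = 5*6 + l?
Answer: 8500934/205 ≈ 41468.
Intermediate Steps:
m(L, l) = 30 + l
T(C, v) = 48/5 - 1/(30 + v) (T(C, v) = 9 + (6/5 - 2/(30 + v))/2 = 9 + (⅗ - 1/(30 + v)) = 48/5 - 1/(30 + v))
Z(u, E) = -1 + (-4 + u)*(1435 + 48*u)/(5*(30 + u)) (Z(u, E) = -1 + (1*u - 4)*((1435 + 48*u)/(5*(30 + u))) = -1 + (u - 4)*((1435 + 48*u)/(5*(30 + u))) = -1 + (-4 + u)*((1435 + 48*u)/(5*(30 + u))) = -1 + (-4 + u)*(1435 + 48*u)/(5*(30 + u)))
41534 - Z(11, 133) = 41534 - 2*(-2945 + 24*11² + 619*11)/(5*(30 + 11)) = 41534 - 2*(-2945 + 24*121 + 6809)/(5*41) = 41534 - 2*(-2945 + 2904 + 6809)/(5*41) = 41534 - 2*6768/(5*41) = 41534 - 1*13536/205 = 41534 - 13536/205 = 8500934/205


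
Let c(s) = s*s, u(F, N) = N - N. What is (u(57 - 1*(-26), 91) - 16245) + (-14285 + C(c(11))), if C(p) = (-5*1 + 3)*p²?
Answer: -59812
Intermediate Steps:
u(F, N) = 0
c(s) = s²
C(p) = -2*p² (C(p) = (-5 + 3)*p² = -2*p²)
(u(57 - 1*(-26), 91) - 16245) + (-14285 + C(c(11))) = (0 - 16245) + (-14285 - 2*(11²)²) = -16245 + (-14285 - 2*121²) = -16245 + (-14285 - 2*14641) = -16245 + (-14285 - 29282) = -16245 - 43567 = -59812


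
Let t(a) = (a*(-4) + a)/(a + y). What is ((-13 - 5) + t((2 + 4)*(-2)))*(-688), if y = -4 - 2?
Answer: 13760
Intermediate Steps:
y = -6
t(a) = -3*a/(-6 + a) (t(a) = (a*(-4) + a)/(a - 6) = (-4*a + a)/(-6 + a) = (-3*a)/(-6 + a) = -3*a/(-6 + a))
((-13 - 5) + t((2 + 4)*(-2)))*(-688) = ((-13 - 5) - 3*(2 + 4)*(-2)/(-6 + (2 + 4)*(-2)))*(-688) = (-18 - 3*6*(-2)/(-6 + 6*(-2)))*(-688) = (-18 - 3*(-12)/(-6 - 12))*(-688) = (-18 - 3*(-12)/(-18))*(-688) = (-18 - 3*(-12)*(-1/18))*(-688) = (-18 - 2)*(-688) = -20*(-688) = 13760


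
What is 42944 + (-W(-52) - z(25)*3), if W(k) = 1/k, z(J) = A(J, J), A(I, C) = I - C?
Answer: 2233089/52 ≈ 42944.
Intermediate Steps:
z(J) = 0 (z(J) = J - J = 0)
42944 + (-W(-52) - z(25)*3) = 42944 + (-1/(-52) - 0*3) = 42944 + (-1*(-1/52) - 1*0) = 42944 + (1/52 + 0) = 42944 + 1/52 = 2233089/52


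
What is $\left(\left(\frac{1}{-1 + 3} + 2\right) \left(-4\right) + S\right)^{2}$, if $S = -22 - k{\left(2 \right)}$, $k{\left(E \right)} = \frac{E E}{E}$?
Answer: $1156$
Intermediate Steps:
$k{\left(E \right)} = E$ ($k{\left(E \right)} = \frac{E^{2}}{E} = E$)
$S = -24$ ($S = -22 - 2 = -24$)
$\left(\left(\frac{1}{-1 + 3} + 2\right) \left(-4\right) + S\right)^{2} = \left(\left(\frac{1}{-1 + 3} + 2\right) \left(-4\right) - 24\right)^{2} = \left(\left(\frac{1}{2} + 2\right) \left(-4\right) - 24\right)^{2} = \left(\frac{5}{2} \left(-4\right) - 24\right)^{2} = \left(-10 - 24\right)^{2} = \left(-34\right)^{2} = 1156$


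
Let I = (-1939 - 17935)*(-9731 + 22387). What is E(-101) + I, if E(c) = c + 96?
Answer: -251525349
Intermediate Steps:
E(c) = 96 + c
I = -251525344 (I = -19874*12656 = -251525344)
E(-101) + I = (96 - 101) - 251525344 = -5 - 251525344 = -251525349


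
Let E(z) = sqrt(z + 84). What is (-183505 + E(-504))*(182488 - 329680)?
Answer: 27010467960 - 294384*I*sqrt(105) ≈ 2.701e+10 - 3.0165e+6*I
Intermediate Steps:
E(z) = sqrt(84 + z)
(-183505 + E(-504))*(182488 - 329680) = (-183505 + sqrt(84 - 504))*(182488 - 329680) = (-183505 + sqrt(-420))*(-147192) = (-183505 + 2*I*sqrt(105))*(-147192) = 27010467960 - 294384*I*sqrt(105)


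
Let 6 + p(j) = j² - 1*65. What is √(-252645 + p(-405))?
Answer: I*√88691 ≈ 297.81*I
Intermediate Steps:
p(j) = -71 + j² (p(j) = -6 + (j² - 1*65) = -6 + (j² - 65) = -6 + (-65 + j²) = -71 + j²)
√(-252645 + p(-405)) = √(-252645 + (-71 + (-405)²)) = √(-252645 + (-71 + 164025)) = √(-252645 + 163954) = √(-88691) = I*√88691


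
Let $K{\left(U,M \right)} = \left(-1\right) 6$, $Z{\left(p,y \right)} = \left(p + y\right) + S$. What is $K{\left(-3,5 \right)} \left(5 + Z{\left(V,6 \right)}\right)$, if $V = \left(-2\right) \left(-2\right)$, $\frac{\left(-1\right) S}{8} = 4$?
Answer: $102$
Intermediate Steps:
$S = -32$ ($S = \left(-8\right) 4 = -32$)
$V = 4$
$Z{\left(p,y \right)} = -32 + p + y$ ($Z{\left(p,y \right)} = \left(p + y\right) - 32 = -32 + p + y$)
$K{\left(U,M \right)} = -6$
$K{\left(-3,5 \right)} \left(5 + Z{\left(V,6 \right)}\right) = - 6 \left(5 + \left(-32 + 4 + 6\right)\right) = - 6 \left(5 - 22\right) = \left(-6\right) \left(-17\right) = 102$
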